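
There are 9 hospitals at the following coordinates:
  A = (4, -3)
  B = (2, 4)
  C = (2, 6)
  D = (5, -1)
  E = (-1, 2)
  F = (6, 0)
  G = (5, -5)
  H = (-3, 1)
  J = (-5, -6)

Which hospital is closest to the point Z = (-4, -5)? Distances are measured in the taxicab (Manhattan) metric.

J

d(Z,A) = |-4−4| + |-5−(-3)| = 8 + 2 = 10
d(Z,B) = |-4−2| + |-5−4| = 6 + 9 = 15
d(Z,C) = |-4−2| + |-5−6| = 6 + 11 = 17
d(Z,D) = |-4−5| + |-5−(-1)| = 9 + 4 = 13
d(Z,E) = |-4−(-1)| + |-5−2| = 3 + 7 = 10
d(Z,F) = |-4−6| + |-5−0| = 10 + 5 = 15
d(Z,G) = |-4−5| + |-5−(-5)| = 9 + 0 = 9
d(Z,H) = |-4−(-3)| + |-5−1| = 1 + 6 = 7
d(Z,J) = |-4−(-5)| + |-5−(-6)| = 1 + 1 = 2
The smallest is to J, so Z lies in the Voronoi region of J.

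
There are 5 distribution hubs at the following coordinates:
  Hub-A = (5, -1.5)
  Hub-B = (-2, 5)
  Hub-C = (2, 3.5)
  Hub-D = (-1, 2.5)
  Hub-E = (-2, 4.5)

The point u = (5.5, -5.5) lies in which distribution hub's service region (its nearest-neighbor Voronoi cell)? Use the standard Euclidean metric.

Hub-A

Since √ is increasing, it suffices to compare squared distances:
d²(u, Hub-A) = (5.5−5)² + (-5.5−(-1.5))² = 0.25 + 16 = 16.25
d²(u, Hub-B) = (5.5−(-2))² + (-5.5−5)² = 56.25 + 110.25 = 166.5
d²(u, Hub-C) = (5.5−2)² + (-5.5−3.5)² = 12.25 + 81 = 93.25
d²(u, Hub-D) = (5.5−(-1))² + (-5.5−2.5)² = 42.25 + 64 = 106.25
d²(u, Hub-E) = (5.5−(-2))² + (-5.5−4.5)² = 56.25 + 100 = 156.25
The smallest is to Hub-A, so u lies in the Voronoi region of Hub-A.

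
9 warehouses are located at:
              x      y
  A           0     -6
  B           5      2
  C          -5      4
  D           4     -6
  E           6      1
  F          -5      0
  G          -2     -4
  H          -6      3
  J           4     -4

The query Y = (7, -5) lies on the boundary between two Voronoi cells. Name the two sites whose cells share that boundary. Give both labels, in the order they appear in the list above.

Squared distances from Y to each site:
|YA|² = 49 + 1 = 50
|YB|² = 4 + 49 = 53
|YC|² = 144 + 81 = 225
|YD|² = 9 + 1 = 10
|YE|² = 1 + 36 = 37
|YF|² = 144 + 25 = 169
|YG|² = 81 + 1 = 82
|YH|² = 169 + 64 = 233
|YJ|² = 9 + 1 = 10
Y is equidistant from D and J (both at squared distance 10), and every other site is strictly farther — so Y lies on the D–J Voronoi edge.

D and J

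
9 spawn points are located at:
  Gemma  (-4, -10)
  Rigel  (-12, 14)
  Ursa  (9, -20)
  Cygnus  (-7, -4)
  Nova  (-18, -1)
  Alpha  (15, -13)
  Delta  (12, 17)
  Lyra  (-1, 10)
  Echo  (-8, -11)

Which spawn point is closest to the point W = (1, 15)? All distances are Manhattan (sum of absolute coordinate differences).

d(W, Gemma) = |1−(-4)| + |15−(-10)| = 5 + 25 = 30
d(W, Rigel) = |1−(-12)| + |15−14| = 13 + 1 = 14
d(W, Ursa) = |1−9| + |15−(-20)| = 8 + 35 = 43
d(W, Cygnus) = |1−(-7)| + |15−(-4)| = 8 + 19 = 27
d(W, Nova) = |1−(-18)| + |15−(-1)| = 19 + 16 = 35
d(W, Alpha) = |1−15| + |15−(-13)| = 14 + 28 = 42
d(W, Delta) = |1−12| + |15−17| = 11 + 2 = 13
d(W, Lyra) = |1−(-1)| + |15−10| = 2 + 5 = 7
d(W, Echo) = |1−(-8)| + |15−(-11)| = 9 + 26 = 35
Minimum is at Lyra.

Lyra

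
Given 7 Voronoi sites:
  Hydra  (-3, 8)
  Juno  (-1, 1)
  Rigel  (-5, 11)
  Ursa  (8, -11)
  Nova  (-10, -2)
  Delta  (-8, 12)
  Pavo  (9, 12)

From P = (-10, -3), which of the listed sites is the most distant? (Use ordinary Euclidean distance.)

Pavo

Squared Euclidean distances:
d²(P, Hydra) = 49 + 121 = 170
d²(P, Juno) = 81 + 16 = 97
d²(P, Rigel) = 25 + 196 = 221
d²(P, Ursa) = 324 + 64 = 388
d²(P, Nova) = 0 + 1 = 1
d²(P, Delta) = 4 + 225 = 229
d²(P, Pavo) = 361 + 225 = 586
The largest is to Pavo.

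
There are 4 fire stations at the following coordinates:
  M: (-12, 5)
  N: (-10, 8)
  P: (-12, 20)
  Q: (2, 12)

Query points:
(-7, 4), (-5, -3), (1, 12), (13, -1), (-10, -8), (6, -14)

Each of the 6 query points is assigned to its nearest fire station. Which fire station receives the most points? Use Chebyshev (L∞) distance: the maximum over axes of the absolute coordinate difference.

(-7, 4) — d to each: M:5, N:4, P:16, Q:9 → nearest is N
(-5, -3) — d to each: M:8, N:11, P:23, Q:15 → nearest is M
(1, 12) — d to each: M:13, N:11, P:13, Q:1 → nearest is Q
(13, -1) — d to each: M:25, N:23, P:25, Q:13 → nearest is Q
(-10, -8) — d to each: M:13, N:16, P:28, Q:20 → nearest is M
(6, -14) — d to each: M:19, N:22, P:34, Q:26 → nearest is M
Tally — M:3, N:1, Q:2. M captures the most (3).

M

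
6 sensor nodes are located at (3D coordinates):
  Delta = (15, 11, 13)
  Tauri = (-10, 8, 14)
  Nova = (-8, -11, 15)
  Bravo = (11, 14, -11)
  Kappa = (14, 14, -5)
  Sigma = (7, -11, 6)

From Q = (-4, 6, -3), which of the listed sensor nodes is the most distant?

Delta

Squared Euclidean distances:
d²(Q, Delta) = (-4−15)² + (6−11)² + (-3−13)² = 361 + 25 + 256 = 642
d²(Q, Tauri) = (-4−(-10))² + (6−8)² + (-3−14)² = 36 + 4 + 289 = 329
d²(Q, Nova) = (-4−(-8))² + (6−(-11))² + (-3−15)² = 16 + 289 + 324 = 629
d²(Q, Bravo) = (-4−11)² + (6−14)² + (-3−(-11))² = 225 + 64 + 64 = 353
d²(Q, Kappa) = (-4−14)² + (6−14)² + (-3−(-5))² = 324 + 64 + 4 = 392
d²(Q, Sigma) = (-4−7)² + (6−(-11))² + (-3−6)² = 121 + 289 + 81 = 491
The largest is to Delta.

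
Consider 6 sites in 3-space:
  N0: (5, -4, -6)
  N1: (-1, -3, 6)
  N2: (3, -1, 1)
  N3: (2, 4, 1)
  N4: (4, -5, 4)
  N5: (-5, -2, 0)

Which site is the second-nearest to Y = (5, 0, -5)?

N2

Squared Euclidean distances:
|YN0|² = (5−5)² + (0−(-4))² + (-5−(-6))² = 0 + 16 + 1 = 17
|YN1|² = (5−(-1))² + (0−(-3))² + (-5−6)² = 36 + 9 + 121 = 166
|YN2|² = (5−3)² + (0−(-1))² + (-5−1)² = 4 + 1 + 36 = 41
|YN3|² = (5−2)² + (0−4)² + (-5−1)² = 9 + 16 + 36 = 61
|YN4|² = (5−4)² + (0−(-5))² + (-5−4)² = 1 + 25 + 81 = 107
|YN5|² = (5−(-5))² + (0−(-2))² + (-5−0)² = 100 + 4 + 25 = 129
Sorted ascending: N0, N2, N3, … — the second-nearest is N2.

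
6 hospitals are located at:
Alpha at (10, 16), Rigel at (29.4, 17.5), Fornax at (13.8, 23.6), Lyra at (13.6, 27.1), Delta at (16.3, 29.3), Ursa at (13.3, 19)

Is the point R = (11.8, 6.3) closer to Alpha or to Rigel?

Alpha

Compare squared distances:
d²(R, Alpha) = (11.8−10)² + (6.3−16)² = 3.24 + 94.09 = 97.33
d²(R, Rigel) = (11.8−29.4)² + (6.3−17.5)² = 309.76 + 125.44 = 435.2
97.33 < 435.2, so Alpha is closer.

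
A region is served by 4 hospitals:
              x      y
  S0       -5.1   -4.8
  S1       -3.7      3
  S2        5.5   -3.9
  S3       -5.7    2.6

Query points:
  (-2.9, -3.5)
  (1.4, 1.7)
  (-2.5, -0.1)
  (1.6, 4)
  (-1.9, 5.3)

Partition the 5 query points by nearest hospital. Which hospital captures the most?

S1

(-2.9, -3.5) — d² to each: S0:6.53, S1:42.89, S2:70.72, S3:45.05 → nearest is S0
(1.4, 1.7) — d² to each: S0:84.5, S1:27.7, S2:48.17, S3:51.22 → nearest is S1
(-2.5, -0.1) — d² to each: S0:28.85, S1:11.05, S2:78.44, S3:17.53 → nearest is S1
(1.6, 4) — d² to each: S0:122.33, S1:29.09, S2:77.62, S3:55.25 → nearest is S1
(-1.9, 5.3) — d² to each: S0:112.25, S1:8.53, S2:139.4, S3:21.73 → nearest is S1
Tally — S0:1, S1:4. S1 captures the most (4).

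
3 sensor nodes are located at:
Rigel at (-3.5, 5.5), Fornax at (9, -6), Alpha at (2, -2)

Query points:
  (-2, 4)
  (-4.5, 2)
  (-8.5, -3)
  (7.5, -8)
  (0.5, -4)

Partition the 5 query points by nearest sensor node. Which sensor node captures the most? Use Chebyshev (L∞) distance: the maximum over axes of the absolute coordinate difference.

(-2, 4) — d to each: Rigel:1.5, Fornax:11, Alpha:6 → nearest is Rigel
(-4.5, 2) — d to each: Rigel:3.5, Fornax:13.5, Alpha:6.5 → nearest is Rigel
(-8.5, -3) — d to each: Rigel:8.5, Fornax:17.5, Alpha:10.5 → nearest is Rigel
(7.5, -8) — d to each: Rigel:13.5, Fornax:2, Alpha:6 → nearest is Fornax
(0.5, -4) — d to each: Rigel:9.5, Fornax:8.5, Alpha:2 → nearest is Alpha
Tally — Rigel:3, Fornax:1, Alpha:1. Rigel captures the most (3).

Rigel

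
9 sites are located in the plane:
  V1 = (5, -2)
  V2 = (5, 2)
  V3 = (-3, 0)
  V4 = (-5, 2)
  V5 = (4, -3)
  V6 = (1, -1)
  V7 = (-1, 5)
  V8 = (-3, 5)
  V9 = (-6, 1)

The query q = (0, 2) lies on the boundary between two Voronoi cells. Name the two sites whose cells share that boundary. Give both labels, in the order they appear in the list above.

Squared distances from q to each site:
|qV1|² = 25 + 16 = 41
|qV2|² = 25 + 0 = 25
|qV3|² = 9 + 4 = 13
|qV4|² = 25 + 0 = 25
|qV5|² = 16 + 25 = 41
|qV6|² = 1 + 9 = 10
|qV7|² = 1 + 9 = 10
|qV8|² = 9 + 9 = 18
|qV9|² = 36 + 1 = 37
q is equidistant from V6 and V7 (both at squared distance 10), and every other site is strictly farther — so q lies on the V6–V7 Voronoi edge.

V6 and V7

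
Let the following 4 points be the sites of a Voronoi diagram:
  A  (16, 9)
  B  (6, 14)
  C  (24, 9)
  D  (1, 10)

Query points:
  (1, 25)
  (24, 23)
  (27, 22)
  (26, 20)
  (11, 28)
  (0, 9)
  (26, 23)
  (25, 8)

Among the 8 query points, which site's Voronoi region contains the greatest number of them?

C

(1, 25) — d² to each: A:481, B:146, C:785, D:225 → nearest is B
(24, 23) — d² to each: A:260, B:405, C:196, D:698 → nearest is C
(27, 22) — d² to each: A:290, B:505, C:178, D:820 → nearest is C
(26, 20) — d² to each: A:221, B:436, C:125, D:725 → nearest is C
(11, 28) — d² to each: A:386, B:221, C:530, D:424 → nearest is B
(0, 9) — d² to each: A:256, B:61, C:576, D:2 → nearest is D
(26, 23) — d² to each: A:296, B:481, C:200, D:794 → nearest is C
(25, 8) — d² to each: A:82, B:397, C:2, D:580 → nearest is C
Tally — B:2, C:5, D:1. C captures the most (5).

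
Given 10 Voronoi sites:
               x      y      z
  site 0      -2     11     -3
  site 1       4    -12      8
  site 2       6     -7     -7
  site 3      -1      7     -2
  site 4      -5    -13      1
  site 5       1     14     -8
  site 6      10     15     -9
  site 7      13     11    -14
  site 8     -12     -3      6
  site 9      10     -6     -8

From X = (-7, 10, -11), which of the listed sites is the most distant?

Since √ is increasing, it suffices to compare squared distances:
d²(X, site 0) = 25 + 1 + 64 = 90
d²(X, site 1) = 121 + 484 + 361 = 966
d²(X, site 2) = 169 + 289 + 16 = 474
d²(X, site 3) = 36 + 9 + 81 = 126
d²(X, site 4) = 4 + 529 + 144 = 677
d²(X, site 5) = 64 + 16 + 9 = 89
d²(X, site 6) = 289 + 25 + 4 = 318
d²(X, site 7) = 400 + 1 + 9 = 410
d²(X, site 8) = 25 + 169 + 289 = 483
d²(X, site 9) = 289 + 256 + 9 = 554
The largest is to site 1.

site 1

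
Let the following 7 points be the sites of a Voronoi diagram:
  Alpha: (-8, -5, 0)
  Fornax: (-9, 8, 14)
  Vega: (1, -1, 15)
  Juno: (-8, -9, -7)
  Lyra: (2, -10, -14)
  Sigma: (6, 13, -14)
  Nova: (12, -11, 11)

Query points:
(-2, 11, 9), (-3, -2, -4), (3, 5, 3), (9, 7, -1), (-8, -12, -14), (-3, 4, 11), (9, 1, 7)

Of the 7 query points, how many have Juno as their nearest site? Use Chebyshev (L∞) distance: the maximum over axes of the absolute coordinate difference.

1

(-2, 11, 9) — d to each: Alpha:16, Fornax:7, Vega:12, Juno:20, Lyra:23, Sigma:23, Nova:22 → nearest is Fornax
(-3, -2, -4) — d to each: Alpha:5, Fornax:18, Vega:19, Juno:7, Lyra:10, Sigma:15, Nova:15 → nearest is Alpha
(3, 5, 3) — d to each: Alpha:11, Fornax:12, Vega:12, Juno:14, Lyra:17, Sigma:17, Nova:16 → nearest is Alpha
(9, 7, -1) — d to each: Alpha:17, Fornax:18, Vega:16, Juno:17, Lyra:17, Sigma:13, Nova:18 → nearest is Sigma
(-8, -12, -14) — d to each: Alpha:14, Fornax:28, Vega:29, Juno:7, Lyra:10, Sigma:25, Nova:25 → nearest is Juno
(-3, 4, 11) — d to each: Alpha:11, Fornax:6, Vega:5, Juno:18, Lyra:25, Sigma:25, Nova:15 → nearest is Vega
(9, 1, 7) — d to each: Alpha:17, Fornax:18, Vega:8, Juno:17, Lyra:21, Sigma:21, Nova:12 → nearest is Vega
1 of the 7 points has Juno as nearest.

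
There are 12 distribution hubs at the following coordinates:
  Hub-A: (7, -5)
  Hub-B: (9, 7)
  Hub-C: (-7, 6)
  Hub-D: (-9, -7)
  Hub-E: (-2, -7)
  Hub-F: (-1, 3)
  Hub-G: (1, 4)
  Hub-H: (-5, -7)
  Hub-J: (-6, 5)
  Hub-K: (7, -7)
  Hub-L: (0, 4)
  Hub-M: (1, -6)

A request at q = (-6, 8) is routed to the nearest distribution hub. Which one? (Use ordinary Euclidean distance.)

Squared Euclidean distances:
d²(q, Hub-A) = 169 + 169 = 338
d²(q, Hub-B) = 225 + 1 = 226
d²(q, Hub-C) = 1 + 4 = 5
d²(q, Hub-D) = 9 + 225 = 234
d²(q, Hub-E) = 16 + 225 = 241
d²(q, Hub-F) = 25 + 25 = 50
d²(q, Hub-G) = 49 + 16 = 65
d²(q, Hub-H) = 1 + 225 = 226
d²(q, Hub-J) = 0 + 9 = 9
d²(q, Hub-K) = 169 + 225 = 394
d²(q, Hub-L) = 36 + 16 = 52
d²(q, Hub-M) = 49 + 196 = 245
Minimum is at Hub-C.

Hub-C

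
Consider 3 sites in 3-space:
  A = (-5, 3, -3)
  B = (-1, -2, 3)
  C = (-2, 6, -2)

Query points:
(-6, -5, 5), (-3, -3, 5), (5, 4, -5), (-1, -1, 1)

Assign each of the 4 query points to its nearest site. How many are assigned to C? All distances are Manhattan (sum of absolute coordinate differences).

1

(-6, -5, 5) — d to each: A:17, B:10, C:22 → nearest is B
(-3, -3, 5) — d to each: A:16, B:5, C:17 → nearest is B
(5, 4, -5) — d to each: A:13, B:20, C:12 → nearest is C
(-1, -1, 1) — d to each: A:12, B:3, C:11 → nearest is B
1 of the 4 points has C as nearest.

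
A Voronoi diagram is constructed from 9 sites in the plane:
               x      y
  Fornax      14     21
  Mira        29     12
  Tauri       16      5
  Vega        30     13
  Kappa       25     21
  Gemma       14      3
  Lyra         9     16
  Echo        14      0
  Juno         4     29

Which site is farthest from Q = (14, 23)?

Compare squared distances (the ordering matches that of the actual distances):
d²(Q, Fornax) = (14−14)² + (23−21)² = 0 + 4 = 4
d²(Q, Mira) = (14−29)² + (23−12)² = 225 + 121 = 346
d²(Q, Tauri) = (14−16)² + (23−5)² = 4 + 324 = 328
d²(Q, Vega) = (14−30)² + (23−13)² = 256 + 100 = 356
d²(Q, Kappa) = (14−25)² + (23−21)² = 121 + 4 = 125
d²(Q, Gemma) = (14−14)² + (23−3)² = 0 + 400 = 400
d²(Q, Lyra) = (14−9)² + (23−16)² = 25 + 49 = 74
d²(Q, Echo) = (14−14)² + (23−0)² = 0 + 529 = 529
d²(Q, Juno) = (14−4)² + (23−29)² = 100 + 36 = 136
The largest is to Echo.

Echo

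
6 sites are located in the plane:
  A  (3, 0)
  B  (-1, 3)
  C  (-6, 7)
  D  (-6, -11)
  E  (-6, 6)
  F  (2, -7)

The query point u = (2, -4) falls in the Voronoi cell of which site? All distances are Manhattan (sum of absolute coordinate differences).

d(u,A) = |2−3| + |-4−0| = 1 + 4 = 5
d(u,B) = |2−(-1)| + |-4−3| = 3 + 7 = 10
d(u,C) = |2−(-6)| + |-4−7| = 8 + 11 = 19
d(u,D) = |2−(-6)| + |-4−(-11)| = 8 + 7 = 15
d(u,E) = |2−(-6)| + |-4−6| = 8 + 10 = 18
d(u,F) = |2−2| + |-4−(-7)| = 0 + 3 = 3
F is nearest.

F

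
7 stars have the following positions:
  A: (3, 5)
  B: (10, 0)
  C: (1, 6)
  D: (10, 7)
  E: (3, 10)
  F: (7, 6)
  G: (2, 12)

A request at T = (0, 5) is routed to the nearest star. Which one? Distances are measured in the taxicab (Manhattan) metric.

d(T,A) = |0−3| + |5−5| = 3 + 0 = 3
d(T,B) = |0−10| + |5−0| = 10 + 5 = 15
d(T,C) = |0−1| + |5−6| = 1 + 1 = 2
d(T,D) = |0−10| + |5−7| = 10 + 2 = 12
d(T,E) = |0−3| + |5−10| = 3 + 5 = 8
d(T,F) = |0−7| + |5−6| = 7 + 1 = 8
d(T,G) = |0−2| + |5−12| = 2 + 7 = 9
The smallest is to C, so T lies in the Voronoi region of C.

C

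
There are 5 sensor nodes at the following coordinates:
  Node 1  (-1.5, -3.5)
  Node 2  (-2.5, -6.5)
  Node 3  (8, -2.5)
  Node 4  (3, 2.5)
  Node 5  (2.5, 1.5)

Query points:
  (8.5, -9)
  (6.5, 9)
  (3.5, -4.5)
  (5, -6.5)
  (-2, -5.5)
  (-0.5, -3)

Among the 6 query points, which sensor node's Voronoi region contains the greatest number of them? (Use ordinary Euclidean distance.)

Node 3

(8.5, -9) — d² to each: Node 1:130.25, Node 2:127.25, Node 3:42.5, Node 4:162.5, Node 5:146.25 → nearest is Node 3
(6.5, 9) — d² to each: Node 1:220.25, Node 2:321.25, Node 3:134.5, Node 4:54.5, Node 5:72.25 → nearest is Node 4
(3.5, -4.5) — d² to each: Node 1:26, Node 2:40, Node 3:24.25, Node 4:49.25, Node 5:37 → nearest is Node 3
(5, -6.5) — d² to each: Node 1:51.25, Node 2:56.25, Node 3:25, Node 4:85, Node 5:70.25 → nearest is Node 3
(-2, -5.5) — d² to each: Node 1:4.25, Node 2:1.25, Node 3:109, Node 4:89, Node 5:69.25 → nearest is Node 2
(-0.5, -3) — d² to each: Node 1:1.25, Node 2:16.25, Node 3:72.5, Node 4:42.5, Node 5:29.25 → nearest is Node 1
Tally — Node 1:1, Node 2:1, Node 3:3, Node 4:1. Node 3 captures the most (3).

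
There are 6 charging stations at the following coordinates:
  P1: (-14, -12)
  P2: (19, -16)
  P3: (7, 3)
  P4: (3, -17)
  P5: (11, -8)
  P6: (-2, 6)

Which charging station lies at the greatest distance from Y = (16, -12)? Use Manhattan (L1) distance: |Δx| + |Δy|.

d(Y,P1) = |16−(-14)| + |-12−(-12)| = 30 + 0 = 30
d(Y,P2) = |16−19| + |-12−(-16)| = 3 + 4 = 7
d(Y,P3) = |16−7| + |-12−3| = 9 + 15 = 24
d(Y,P4) = |16−3| + |-12−(-17)| = 13 + 5 = 18
d(Y,P5) = |16−11| + |-12−(-8)| = 5 + 4 = 9
d(Y,P6) = |16−(-2)| + |-12−6| = 18 + 18 = 36
The largest is to P6.

P6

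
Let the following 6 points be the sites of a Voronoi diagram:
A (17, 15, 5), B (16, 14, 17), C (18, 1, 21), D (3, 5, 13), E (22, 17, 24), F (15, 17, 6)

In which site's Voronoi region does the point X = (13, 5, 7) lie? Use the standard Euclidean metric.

Squared Euclidean distances:
|XA|² = (13−17)² + (5−15)² + (7−5)² = 16 + 100 + 4 = 120
|XB|² = (13−16)² + (5−14)² + (7−17)² = 9 + 81 + 100 = 190
|XC|² = (13−18)² + (5−1)² + (7−21)² = 25 + 16 + 196 = 237
|XD|² = (13−3)² + (5−5)² + (7−13)² = 100 + 0 + 36 = 136
|XE|² = (13−22)² + (5−17)² + (7−24)² = 81 + 144 + 289 = 514
|XF|² = (13−15)² + (5−17)² + (7−6)² = 4 + 144 + 1 = 149
The smallest is to A, so X lies in the Voronoi region of A.

A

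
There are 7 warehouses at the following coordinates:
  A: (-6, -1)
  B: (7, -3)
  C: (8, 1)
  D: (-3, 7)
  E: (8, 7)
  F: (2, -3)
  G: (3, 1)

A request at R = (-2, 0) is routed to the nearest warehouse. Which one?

Squared Euclidean distances:
|RA|² = (-2−(-6))² + (0−(-1))² = 16 + 1 = 17
|RB|² = (-2−7)² + (0−(-3))² = 81 + 9 = 90
|RC|² = (-2−8)² + (0−1)² = 100 + 1 = 101
|RD|² = (-2−(-3))² + (0−7)² = 1 + 49 = 50
|RE|² = (-2−8)² + (0−7)² = 100 + 49 = 149
|RF|² = (-2−2)² + (0−(-3))² = 16 + 9 = 25
|RG|² = (-2−3)² + (0−1)² = 25 + 1 = 26
A is nearest.

A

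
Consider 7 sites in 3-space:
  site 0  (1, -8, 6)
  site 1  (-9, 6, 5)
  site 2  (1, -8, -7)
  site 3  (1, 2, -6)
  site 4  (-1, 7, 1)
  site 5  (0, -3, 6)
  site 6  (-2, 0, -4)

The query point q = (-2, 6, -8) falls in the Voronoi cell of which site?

Since √ is increasing, it suffices to compare squared distances:
d²(q, site 0) = (-2−1)² + (6−(-8))² + (-8−6)² = 9 + 196 + 196 = 401
d²(q, site 1) = (-2−(-9))² + (6−6)² + (-8−5)² = 49 + 0 + 169 = 218
d²(q, site 2) = (-2−1)² + (6−(-8))² + (-8−(-7))² = 9 + 196 + 1 = 206
d²(q, site 3) = (-2−1)² + (6−2)² + (-8−(-6))² = 9 + 16 + 4 = 29
d²(q, site 4) = (-2−(-1))² + (6−7)² + (-8−1)² = 1 + 1 + 81 = 83
d²(q, site 5) = (-2−0)² + (6−(-3))² + (-8−6)² = 4 + 81 + 196 = 281
d²(q, site 6) = (-2−(-2))² + (6−0)² + (-8−(-4))² = 0 + 36 + 16 = 52
The smallest is to site 3, so q lies in the Voronoi region of site 3.

site 3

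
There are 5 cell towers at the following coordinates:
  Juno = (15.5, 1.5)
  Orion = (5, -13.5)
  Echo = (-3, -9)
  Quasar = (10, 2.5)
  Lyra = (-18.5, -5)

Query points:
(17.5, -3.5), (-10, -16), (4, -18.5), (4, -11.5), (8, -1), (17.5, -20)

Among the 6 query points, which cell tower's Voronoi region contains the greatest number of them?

Orion

(17.5, -3.5) — d² to each: Juno:29, Orion:256.25, Echo:450.5, Quasar:92.25, Lyra:1298.25 → nearest is Juno
(-10, -16) — d² to each: Juno:956.5, Orion:231.25, Echo:98, Quasar:742.25, Lyra:193.25 → nearest is Echo
(4, -18.5) — d² to each: Juno:532.25, Orion:26, Echo:139.25, Quasar:477, Lyra:688.5 → nearest is Orion
(4, -11.5) — d² to each: Juno:301.25, Orion:5, Echo:55.25, Quasar:232, Lyra:548.5 → nearest is Orion
(8, -1) — d² to each: Juno:62.5, Orion:165.25, Echo:185, Quasar:16.25, Lyra:718.25 → nearest is Quasar
(17.5, -20) — d² to each: Juno:466.25, Orion:198.5, Echo:541.25, Quasar:562.5, Lyra:1521 → nearest is Orion
Tally — Juno:1, Orion:3, Echo:1, Quasar:1. Orion captures the most (3).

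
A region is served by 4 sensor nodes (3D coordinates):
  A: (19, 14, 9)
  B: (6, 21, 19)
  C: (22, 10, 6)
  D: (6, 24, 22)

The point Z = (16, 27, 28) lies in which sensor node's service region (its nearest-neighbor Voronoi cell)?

D

Squared Euclidean distances:
|ZA|² = (16−19)² + (27−14)² + (28−9)² = 9 + 169 + 361 = 539
|ZB|² = (16−6)² + (27−21)² + (28−19)² = 100 + 36 + 81 = 217
|ZC|² = (16−22)² + (27−10)² + (28−6)² = 36 + 289 + 484 = 809
|ZD|² = (16−6)² + (27−24)² + (28−22)² = 100 + 9 + 36 = 145
D is nearest.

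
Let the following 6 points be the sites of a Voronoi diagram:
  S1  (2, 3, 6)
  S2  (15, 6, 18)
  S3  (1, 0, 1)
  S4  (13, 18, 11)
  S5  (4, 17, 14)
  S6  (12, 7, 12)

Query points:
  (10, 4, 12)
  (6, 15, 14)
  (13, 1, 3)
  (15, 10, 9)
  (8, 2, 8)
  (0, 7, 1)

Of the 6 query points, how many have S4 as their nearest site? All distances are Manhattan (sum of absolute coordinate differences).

(10, 4, 12) — d to each: S1:15, S2:13, S3:24, S4:18, S5:21, S6:5 → nearest is S6
(6, 15, 14) — d to each: S1:24, S2:22, S3:33, S4:13, S5:4, S6:16 → nearest is S5
(13, 1, 3) — d to each: S1:16, S2:22, S3:15, S4:25, S5:36, S6:16 → nearest is S3
(15, 10, 9) — d to each: S1:23, S2:13, S3:32, S4:12, S5:23, S6:9 → nearest is S6
(8, 2, 8) — d to each: S1:9, S2:21, S3:16, S4:24, S5:25, S6:13 → nearest is S1
(0, 7, 1) — d to each: S1:11, S2:33, S3:8, S4:34, S5:27, S6:23 → nearest is S3
0 of the 6 points have S4 as nearest.

0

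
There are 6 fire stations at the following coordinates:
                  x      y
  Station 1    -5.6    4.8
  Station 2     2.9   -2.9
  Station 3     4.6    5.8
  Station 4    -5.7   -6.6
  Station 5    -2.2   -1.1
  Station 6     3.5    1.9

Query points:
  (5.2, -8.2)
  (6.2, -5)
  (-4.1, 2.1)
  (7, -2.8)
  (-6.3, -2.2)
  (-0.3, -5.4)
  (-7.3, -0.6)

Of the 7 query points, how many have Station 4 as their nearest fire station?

0

(5.2, -8.2) — d² to each: Station 1:285.64, Station 2:33.38, Station 3:196.36, Station 4:121.37, Station 5:105.17, Station 6:104.9 → nearest is Station 2
(6.2, -5) — d² to each: Station 1:235.28, Station 2:15.3, Station 3:119.2, Station 4:144.17, Station 5:85.77, Station 6:54.9 → nearest is Station 2
(-4.1, 2.1) — d² to each: Station 1:9.54, Station 2:74, Station 3:89.38, Station 4:78.25, Station 5:13.85, Station 6:57.8 → nearest is Station 1
(7, -2.8) — d² to each: Station 1:216.52, Station 2:16.82, Station 3:79.72, Station 4:175.73, Station 5:87.53, Station 6:34.34 → nearest is Station 2
(-6.3, -2.2) — d² to each: Station 1:49.49, Station 2:85.13, Station 3:182.81, Station 4:19.72, Station 5:18.02, Station 6:112.85 → nearest is Station 5
(-0.3, -5.4) — d² to each: Station 1:132.13, Station 2:16.49, Station 3:149.45, Station 4:30.6, Station 5:22.1, Station 6:67.73 → nearest is Station 2
(-7.3, -0.6) — d² to each: Station 1:32.05, Station 2:109.33, Station 3:182.57, Station 4:38.56, Station 5:26.26, Station 6:122.89 → nearest is Station 5
0 of the 7 points have Station 4 as nearest.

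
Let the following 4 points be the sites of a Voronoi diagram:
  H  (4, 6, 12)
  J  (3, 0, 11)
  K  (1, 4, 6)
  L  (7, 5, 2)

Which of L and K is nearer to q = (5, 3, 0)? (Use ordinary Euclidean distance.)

Compare squared distances:
|qL|² = (5−7)² + (3−5)² + (0−2)² = 4 + 4 + 4 = 12
|qK|² = (5−1)² + (3−4)² + (0−6)² = 16 + 1 + 36 = 53
12 < 53, so L is closer.

L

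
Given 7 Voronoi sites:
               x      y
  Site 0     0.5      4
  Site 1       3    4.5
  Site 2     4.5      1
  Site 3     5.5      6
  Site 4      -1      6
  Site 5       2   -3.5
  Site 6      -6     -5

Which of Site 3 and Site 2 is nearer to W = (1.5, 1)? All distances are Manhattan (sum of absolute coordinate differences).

d(W, Site 3) = |1.5−5.5| + |1−6| = 4 + 5 = 9
d(W, Site 2) = |1.5−4.5| + |1−1| = 3 + 0 = 3
9 > 3, so Site 2 is closer.

Site 2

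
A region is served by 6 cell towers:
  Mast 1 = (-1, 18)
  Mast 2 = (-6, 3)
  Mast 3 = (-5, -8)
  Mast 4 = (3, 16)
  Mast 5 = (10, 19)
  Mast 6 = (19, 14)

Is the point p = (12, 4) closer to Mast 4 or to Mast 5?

Compare squared distances:
d²(p, Mast 4) = (12−3)² + (4−16)² = 81 + 144 = 225
d²(p, Mast 5) = (12−10)² + (4−19)² = 4 + 225 = 229
225 < 229, so Mast 4 is closer.

Mast 4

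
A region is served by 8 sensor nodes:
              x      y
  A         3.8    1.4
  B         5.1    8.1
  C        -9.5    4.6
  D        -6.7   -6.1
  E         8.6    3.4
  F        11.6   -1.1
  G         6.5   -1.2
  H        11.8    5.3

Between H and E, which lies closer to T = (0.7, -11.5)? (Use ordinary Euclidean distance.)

Compare squared distances:
|TH|² = (0.7−11.8)² + (-11.5−5.3)² = 123.21 + 282.24 = 405.45
|TE|² = (0.7−8.6)² + (-11.5−3.4)² = 62.41 + 222.01 = 284.42
405.45 > 284.42, so E is closer.

E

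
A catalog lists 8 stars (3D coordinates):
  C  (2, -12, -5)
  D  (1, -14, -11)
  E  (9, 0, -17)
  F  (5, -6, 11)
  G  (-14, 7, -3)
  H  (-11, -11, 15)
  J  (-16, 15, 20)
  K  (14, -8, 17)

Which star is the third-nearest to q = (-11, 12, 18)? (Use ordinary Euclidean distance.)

Squared Euclidean distances:
|qC|² = 169 + 576 + 529 = 1274
|qD|² = 144 + 676 + 841 = 1661
|qE|² = 400 + 144 + 1225 = 1769
|qF|² = 256 + 324 + 49 = 629
|qG|² = 9 + 25 + 441 = 475
|qH|² = 0 + 529 + 9 = 538
|qJ|² = 25 + 9 + 4 = 38
|qK|² = 625 + 400 + 1 = 1026
Sorted ascending: J, G, H, F, … — the third-nearest is H.

H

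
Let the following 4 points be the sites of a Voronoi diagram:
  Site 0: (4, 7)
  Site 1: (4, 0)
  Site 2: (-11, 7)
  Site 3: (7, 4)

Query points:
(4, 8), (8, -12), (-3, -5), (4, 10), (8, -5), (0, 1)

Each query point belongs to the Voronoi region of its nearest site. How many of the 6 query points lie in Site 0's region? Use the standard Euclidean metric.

2

(4, 8) — d² to each: Site 0:1, Site 1:64, Site 2:226, Site 3:25 → nearest is Site 0
(8, -12) — d² to each: Site 0:377, Site 1:160, Site 2:722, Site 3:257 → nearest is Site 1
(-3, -5) — d² to each: Site 0:193, Site 1:74, Site 2:208, Site 3:181 → nearest is Site 1
(4, 10) — d² to each: Site 0:9, Site 1:100, Site 2:234, Site 3:45 → nearest is Site 0
(8, -5) — d² to each: Site 0:160, Site 1:41, Site 2:505, Site 3:82 → nearest is Site 1
(0, 1) — d² to each: Site 0:52, Site 1:17, Site 2:157, Site 3:58 → nearest is Site 1
2 of the 6 points have Site 0 as nearest.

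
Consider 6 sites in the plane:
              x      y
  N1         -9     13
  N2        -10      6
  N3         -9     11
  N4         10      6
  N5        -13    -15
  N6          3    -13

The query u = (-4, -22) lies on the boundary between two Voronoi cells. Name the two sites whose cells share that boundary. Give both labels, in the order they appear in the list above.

N5 and N6

Squared distances from u to each site:
|uN1|² = (-4−(-9))² + (-22−13)² = 25 + 1225 = 1250
|uN2|² = (-4−(-10))² + (-22−6)² = 36 + 784 = 820
|uN3|² = (-4−(-9))² + (-22−11)² = 25 + 1089 = 1114
|uN4|² = (-4−10)² + (-22−6)² = 196 + 784 = 980
|uN5|² = (-4−(-13))² + (-22−(-15))² = 81 + 49 = 130
|uN6|² = (-4−3)² + (-22−(-13))² = 49 + 81 = 130
u is equidistant from N5 and N6 (both at squared distance 130), and every other site is strictly farther — so u lies on the N5–N6 Voronoi edge.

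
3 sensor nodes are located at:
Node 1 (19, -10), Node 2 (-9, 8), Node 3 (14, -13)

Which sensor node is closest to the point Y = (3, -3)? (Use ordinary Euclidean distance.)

Node 3

Since √ is increasing, it suffices to compare squared distances:
d²(Y, Node 1) = (3−19)² + (-3−(-10))² = 256 + 49 = 305
d²(Y, Node 2) = (3−(-9))² + (-3−8)² = 144 + 121 = 265
d²(Y, Node 3) = (3−14)² + (-3−(-13))² = 121 + 100 = 221
Node 3 is nearest.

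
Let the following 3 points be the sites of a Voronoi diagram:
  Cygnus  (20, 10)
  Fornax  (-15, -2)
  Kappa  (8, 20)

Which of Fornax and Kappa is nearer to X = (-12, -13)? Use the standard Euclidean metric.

Compare squared distances:
d²(X, Fornax) = (-12−(-15))² + (-13−(-2))² = 9 + 121 = 130
d²(X, Kappa) = (-12−8)² + (-13−20)² = 400 + 1089 = 1489
130 < 1489, so Fornax is closer.

Fornax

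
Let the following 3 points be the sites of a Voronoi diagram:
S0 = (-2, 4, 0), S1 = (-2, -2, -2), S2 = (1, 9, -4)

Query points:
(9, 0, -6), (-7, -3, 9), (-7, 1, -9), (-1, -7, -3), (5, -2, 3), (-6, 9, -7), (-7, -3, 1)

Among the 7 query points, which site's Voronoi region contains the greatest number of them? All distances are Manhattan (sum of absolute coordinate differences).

(9, 0, -6) — d to each: S0:21, S1:17, S2:19 → nearest is S1
(-7, -3, 9) — d to each: S0:21, S1:17, S2:33 → nearest is S1
(-7, 1, -9) — d to each: S0:17, S1:15, S2:21 → nearest is S1
(-1, -7, -3) — d to each: S0:15, S1:7, S2:19 → nearest is S1
(5, -2, 3) — d to each: S0:16, S1:12, S2:22 → nearest is S1
(-6, 9, -7) — d to each: S0:16, S1:20, S2:10 → nearest is S2
(-7, -3, 1) — d to each: S0:13, S1:9, S2:25 → nearest is S1
Tally — S1:6, S2:1. S1 captures the most (6).

S1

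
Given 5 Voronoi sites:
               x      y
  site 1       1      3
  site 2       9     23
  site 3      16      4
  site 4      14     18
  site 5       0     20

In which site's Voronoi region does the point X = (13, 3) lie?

site 3

Squared Euclidean distances:
d²(X, site 1) = (13−1)² + (3−3)² = 144 + 0 = 144
d²(X, site 2) = (13−9)² + (3−23)² = 16 + 400 = 416
d²(X, site 3) = (13−16)² + (3−4)² = 9 + 1 = 10
d²(X, site 4) = (13−14)² + (3−18)² = 1 + 225 = 226
d²(X, site 5) = (13−0)² + (3−20)² = 169 + 289 = 458
The smallest is to site 3, so X lies in the Voronoi region of site 3.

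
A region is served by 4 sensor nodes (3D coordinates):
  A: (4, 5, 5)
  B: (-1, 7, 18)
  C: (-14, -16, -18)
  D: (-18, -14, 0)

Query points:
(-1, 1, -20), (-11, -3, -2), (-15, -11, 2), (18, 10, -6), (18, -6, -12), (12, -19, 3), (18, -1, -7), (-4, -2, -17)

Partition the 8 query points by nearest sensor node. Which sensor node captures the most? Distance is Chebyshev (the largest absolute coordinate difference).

A

(-1, 1, -20) — d to each: A:25, B:38, C:17, D:20 → nearest is C
(-11, -3, -2) — d to each: A:15, B:20, C:16, D:11 → nearest is D
(-15, -11, 2) — d to each: A:19, B:18, C:20, D:3 → nearest is D
(18, 10, -6) — d to each: A:14, B:24, C:32, D:36 → nearest is A
(18, -6, -12) — d to each: A:17, B:30, C:32, D:36 → nearest is A
(12, -19, 3) — d to each: A:24, B:26, C:26, D:30 → nearest is A
(18, -1, -7) — d to each: A:14, B:25, C:32, D:36 → nearest is A
(-4, -2, -17) — d to each: A:22, B:35, C:14, D:17 → nearest is C
Tally — A:4, C:2, D:2. A captures the most (4).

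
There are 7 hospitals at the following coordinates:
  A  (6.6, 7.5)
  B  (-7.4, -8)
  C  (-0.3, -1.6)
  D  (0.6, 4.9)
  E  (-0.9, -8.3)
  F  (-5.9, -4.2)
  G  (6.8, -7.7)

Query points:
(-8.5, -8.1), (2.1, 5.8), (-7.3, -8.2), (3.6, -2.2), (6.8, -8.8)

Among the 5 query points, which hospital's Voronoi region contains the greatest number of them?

(-8.5, -8.1) — d² to each: A:471.37, B:1.22, C:109.49, D:251.81, E:57.8, F:21.97, G:234.25 → nearest is B
(2.1, 5.8) — d² to each: A:23.14, B:280.69, C:60.52, D:3.06, E:207.81, F:164, G:204.34 → nearest is D
(-7.3, -8.2) — d² to each: A:439.7, B:0.05, C:92.56, D:234.02, E:40.97, F:17.96, G:199.06 → nearest is B
(3.6, -2.2) — d² to each: A:103.09, B:154.64, C:15.57, D:59.41, E:57.46, F:94.25, G:40.49 → nearest is C
(6.8, -8.8) — d² to each: A:265.73, B:202.28, C:102.25, D:226.13, E:59.54, F:182.45, G:1.21 → nearest is G
Tally — B:2, C:1, D:1, G:1. B captures the most (2).

B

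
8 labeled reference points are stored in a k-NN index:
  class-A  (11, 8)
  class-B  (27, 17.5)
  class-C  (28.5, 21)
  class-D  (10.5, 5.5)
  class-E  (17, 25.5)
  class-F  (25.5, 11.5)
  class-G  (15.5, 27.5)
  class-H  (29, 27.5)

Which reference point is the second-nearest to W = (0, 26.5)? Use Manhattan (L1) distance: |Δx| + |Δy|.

d(W, class-A) = |0−11| + |26.5−8| = 11 + 18.5 = 29.5
d(W, class-B) = |0−27| + |26.5−17.5| = 27 + 9 = 36
d(W, class-C) = |0−28.5| + |26.5−21| = 28.5 + 5.5 = 34
d(W, class-D) = |0−10.5| + |26.5−5.5| = 10.5 + 21 = 31.5
d(W, class-E) = |0−17| + |26.5−25.5| = 17 + 1 = 18
d(W, class-F) = |0−25.5| + |26.5−11.5| = 25.5 + 15 = 40.5
d(W, class-G) = |0−15.5| + |26.5−27.5| = 15.5 + 1 = 16.5
d(W, class-H) = |0−29| + |26.5−27.5| = 29 + 1 = 30
Sorted ascending: class-G, class-E, class-A, … — the second-nearest is class-E.

class-E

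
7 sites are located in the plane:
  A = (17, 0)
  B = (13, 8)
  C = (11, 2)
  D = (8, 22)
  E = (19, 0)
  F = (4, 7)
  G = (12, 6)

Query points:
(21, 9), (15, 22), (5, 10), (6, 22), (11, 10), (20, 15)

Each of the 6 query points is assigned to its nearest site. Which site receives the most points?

(21, 9) — d² to each: A:97, B:65, C:149, D:338, E:85, F:293, G:90 → nearest is B
(15, 22) — d² to each: A:488, B:200, C:416, D:49, E:500, F:346, G:265 → nearest is D
(5, 10) — d² to each: A:244, B:68, C:100, D:153, E:296, F:10, G:65 → nearest is F
(6, 22) — d² to each: A:605, B:245, C:425, D:4, E:653, F:229, G:292 → nearest is D
(11, 10) — d² to each: A:136, B:8, C:64, D:153, E:164, F:58, G:17 → nearest is B
(20, 15) — d² to each: A:234, B:98, C:250, D:193, E:226, F:320, G:145 → nearest is B
Tally — B:3, D:2, F:1. B captures the most (3).

B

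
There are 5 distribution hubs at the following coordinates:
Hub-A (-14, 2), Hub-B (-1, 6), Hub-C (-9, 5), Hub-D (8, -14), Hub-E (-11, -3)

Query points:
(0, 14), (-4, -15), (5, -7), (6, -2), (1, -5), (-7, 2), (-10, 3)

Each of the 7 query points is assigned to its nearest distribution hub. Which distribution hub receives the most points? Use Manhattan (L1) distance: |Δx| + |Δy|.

(0, 14) — d to each: Hub-A:26, Hub-B:9, Hub-C:18, Hub-D:36, Hub-E:28 → nearest is Hub-B
(-4, -15) — d to each: Hub-A:27, Hub-B:24, Hub-C:25, Hub-D:13, Hub-E:19 → nearest is Hub-D
(5, -7) — d to each: Hub-A:28, Hub-B:19, Hub-C:26, Hub-D:10, Hub-E:20 → nearest is Hub-D
(6, -2) — d to each: Hub-A:24, Hub-B:15, Hub-C:22, Hub-D:14, Hub-E:18 → nearest is Hub-D
(1, -5) — d to each: Hub-A:22, Hub-B:13, Hub-C:20, Hub-D:16, Hub-E:14 → nearest is Hub-B
(-7, 2) — d to each: Hub-A:7, Hub-B:10, Hub-C:5, Hub-D:31, Hub-E:9 → nearest is Hub-C
(-10, 3) — d to each: Hub-A:5, Hub-B:12, Hub-C:3, Hub-D:35, Hub-E:7 → nearest is Hub-C
Tally — Hub-B:2, Hub-C:2, Hub-D:3. Hub-D captures the most (3).

Hub-D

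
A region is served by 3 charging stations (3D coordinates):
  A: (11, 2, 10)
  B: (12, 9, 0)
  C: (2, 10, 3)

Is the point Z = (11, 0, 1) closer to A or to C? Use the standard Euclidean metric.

A

Compare squared distances:
|ZA|² = (11−11)² + (0−2)² + (1−10)² = 0 + 4 + 81 = 85
|ZC|² = (11−2)² + (0−10)² + (1−3)² = 81 + 100 + 4 = 185
85 < 185, so A is closer.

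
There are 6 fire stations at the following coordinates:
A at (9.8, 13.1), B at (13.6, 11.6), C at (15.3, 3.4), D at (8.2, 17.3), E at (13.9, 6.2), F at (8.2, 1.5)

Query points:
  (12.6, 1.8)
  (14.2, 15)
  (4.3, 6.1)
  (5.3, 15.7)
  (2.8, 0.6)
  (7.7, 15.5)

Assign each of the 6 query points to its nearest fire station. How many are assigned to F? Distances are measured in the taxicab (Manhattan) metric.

(12.6, 1.8) — d to each: A:14.1, B:10.8, C:4.3, D:19.9, E:5.7, F:4.7 → nearest is C
(14.2, 15) — d to each: A:6.3, B:4, C:12.7, D:8.3, E:9.1, F:19.5 → nearest is B
(4.3, 6.1) — d to each: A:12.5, B:14.8, C:13.7, D:15.1, E:9.7, F:8.5 → nearest is F
(5.3, 15.7) — d to each: A:7.1, B:12.4, C:22.3, D:4.5, E:18.1, F:17.1 → nearest is D
(2.8, 0.6) — d to each: A:19.5, B:21.8, C:15.3, D:22.1, E:16.7, F:6.3 → nearest is F
(7.7, 15.5) — d to each: A:4.5, B:9.8, C:19.7, D:2.3, E:15.5, F:14.5 → nearest is D
2 of the 6 points have F as nearest.

2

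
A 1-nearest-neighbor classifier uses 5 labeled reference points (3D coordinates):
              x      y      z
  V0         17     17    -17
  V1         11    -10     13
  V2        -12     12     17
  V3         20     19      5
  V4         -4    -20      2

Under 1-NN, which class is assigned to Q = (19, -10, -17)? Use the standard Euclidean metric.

V0

Since √ is increasing, it suffices to compare squared distances:
|QV0|² = (19−17)² + (-10−17)² + (-17−(-17))² = 4 + 729 + 0 = 733
|QV1|² = (19−11)² + (-10−(-10))² + (-17−13)² = 64 + 0 + 900 = 964
|QV2|² = (19−(-12))² + (-10−12)² + (-17−17)² = 961 + 484 + 1156 = 2601
|QV3|² = (19−20)² + (-10−19)² + (-17−5)² = 1 + 841 + 484 = 1326
|QV4|² = (19−(-4))² + (-10−(-20))² + (-17−2)² = 529 + 100 + 361 = 990
V0 is nearest.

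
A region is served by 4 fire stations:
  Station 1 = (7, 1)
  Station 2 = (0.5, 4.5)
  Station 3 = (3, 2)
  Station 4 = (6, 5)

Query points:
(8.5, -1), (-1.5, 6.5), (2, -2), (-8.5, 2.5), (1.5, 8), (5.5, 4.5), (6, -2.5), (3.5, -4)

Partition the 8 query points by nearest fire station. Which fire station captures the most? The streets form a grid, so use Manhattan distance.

Station 2

(8.5, -1) — d to each: Station 1:3.5, Station 2:13.5, Station 3:8.5, Station 4:8.5 → nearest is Station 1
(-1.5, 6.5) — d to each: Station 1:14, Station 2:4, Station 3:9, Station 4:9 → nearest is Station 2
(2, -2) — d to each: Station 1:8, Station 2:8, Station 3:5, Station 4:11 → nearest is Station 3
(-8.5, 2.5) — d to each: Station 1:17, Station 2:11, Station 3:12, Station 4:17 → nearest is Station 2
(1.5, 8) — d to each: Station 1:12.5, Station 2:4.5, Station 3:7.5, Station 4:7.5 → nearest is Station 2
(5.5, 4.5) — d to each: Station 1:5, Station 2:5, Station 3:5, Station 4:1 → nearest is Station 4
(6, -2.5) — d to each: Station 1:4.5, Station 2:12.5, Station 3:7.5, Station 4:7.5 → nearest is Station 1
(3.5, -4) — d to each: Station 1:8.5, Station 2:11.5, Station 3:6.5, Station 4:11.5 → nearest is Station 3
Tally — Station 1:2, Station 2:3, Station 3:2, Station 4:1. Station 2 captures the most (3).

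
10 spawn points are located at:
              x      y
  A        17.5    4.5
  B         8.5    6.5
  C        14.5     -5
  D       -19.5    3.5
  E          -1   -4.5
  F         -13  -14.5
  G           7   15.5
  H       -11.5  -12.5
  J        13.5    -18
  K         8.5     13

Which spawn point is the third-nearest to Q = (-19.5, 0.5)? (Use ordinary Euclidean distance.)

Compare squared distances (the ordering matches that of the actual distances):
|QA|² = (-19.5−17.5)² + (0.5−4.5)² = 1369 + 16 = 1385
|QB|² = (-19.5−8.5)² + (0.5−6.5)² = 784 + 36 = 820
|QC|² = (-19.5−14.5)² + (0.5−(-5))² = 1156 + 30.25 = 1186.25
|QD|² = (-19.5−(-19.5))² + (0.5−3.5)² = 0 + 9 = 9
|QE|² = (-19.5−(-1))² + (0.5−(-4.5))² = 342.25 + 25 = 367.25
|QF|² = (-19.5−(-13))² + (0.5−(-14.5))² = 42.25 + 225 = 267.25
|QG|² = (-19.5−7)² + (0.5−15.5)² = 702.25 + 225 = 927.25
|QH|² = (-19.5−(-11.5))² + (0.5−(-12.5))² = 64 + 169 = 233
|QJ|² = (-19.5−13.5)² + (0.5−(-18))² = 1089 + 342.25 = 1431.25
|QK|² = (-19.5−8.5)² + (0.5−13)² = 784 + 156.25 = 940.25
Sorted ascending: D, H, F, E, … — the third-nearest is F.

F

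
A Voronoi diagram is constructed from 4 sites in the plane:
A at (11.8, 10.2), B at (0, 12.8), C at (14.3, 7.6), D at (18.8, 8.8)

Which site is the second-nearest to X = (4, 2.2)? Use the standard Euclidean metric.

B

Squared Euclidean distances:
|XA|² = (4−11.8)² + (2.2−10.2)² = 60.84 + 64 = 124.84
|XB|² = (4−0)² + (2.2−12.8)² = 16 + 112.36 = 128.36
|XC|² = (4−14.3)² + (2.2−7.6)² = 106.09 + 29.16 = 135.25
|XD|² = (4−18.8)² + (2.2−8.8)² = 219.04 + 43.56 = 262.6
Sorted ascending: A, B, C, … — the second-nearest is B.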